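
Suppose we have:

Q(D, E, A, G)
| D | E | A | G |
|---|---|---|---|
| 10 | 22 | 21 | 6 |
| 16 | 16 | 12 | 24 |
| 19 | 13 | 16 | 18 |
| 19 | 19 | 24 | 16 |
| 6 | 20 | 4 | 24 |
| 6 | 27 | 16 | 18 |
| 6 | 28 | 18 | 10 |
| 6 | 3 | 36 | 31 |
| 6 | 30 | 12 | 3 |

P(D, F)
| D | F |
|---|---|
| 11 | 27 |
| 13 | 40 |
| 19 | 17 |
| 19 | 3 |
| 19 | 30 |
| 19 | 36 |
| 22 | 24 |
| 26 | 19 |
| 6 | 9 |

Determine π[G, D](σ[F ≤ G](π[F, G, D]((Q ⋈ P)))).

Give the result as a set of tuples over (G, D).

{(10, 6), (16, 19), (18, 19), (18, 6), (24, 6), (31, 6)}

Joining Q and P on D yields {(19, 13, 16, 18, 17), (19, 13, 16, 18, 3), (19, 13, 16, 18, 30), (19, 13, 16, 18, 36), (19, 19, 24, 16, 17), (19, 19, 24, 16, 3), (19, 19, 24, 16, 30), (19, 19, 24, 16, 36), (6, 20, 4, 24, 9), (6, 27, 16, 18, 9), (6, 28, 18, 10, 9), (6, 3, 36, 31, 9), (6, 30, 12, 3, 9)}.
π_{F, G, D} gives {(17, 16, 19), (17, 18, 19), (3, 16, 19), (3, 18, 19), (30, 16, 19), (30, 18, 19), (36, 16, 19), (36, 18, 19), (9, 10, 6), (9, 18, 6), (9, 24, 6), (9, 3, 6), (9, 31, 6)}.
σ[F ≤ G]: keep tuples satisfying F ≤ G → {(17, 18, 19), (3, 16, 19), (3, 18, 19), (9, 10, 6), (9, 18, 6), (9, 24, 6), (9, 31, 6)}
π_{G, D} gives {(10, 6), (16, 19), (18, 19), (18, 6), (24, 6), (31, 6)} (1 duplicate(s) eliminated).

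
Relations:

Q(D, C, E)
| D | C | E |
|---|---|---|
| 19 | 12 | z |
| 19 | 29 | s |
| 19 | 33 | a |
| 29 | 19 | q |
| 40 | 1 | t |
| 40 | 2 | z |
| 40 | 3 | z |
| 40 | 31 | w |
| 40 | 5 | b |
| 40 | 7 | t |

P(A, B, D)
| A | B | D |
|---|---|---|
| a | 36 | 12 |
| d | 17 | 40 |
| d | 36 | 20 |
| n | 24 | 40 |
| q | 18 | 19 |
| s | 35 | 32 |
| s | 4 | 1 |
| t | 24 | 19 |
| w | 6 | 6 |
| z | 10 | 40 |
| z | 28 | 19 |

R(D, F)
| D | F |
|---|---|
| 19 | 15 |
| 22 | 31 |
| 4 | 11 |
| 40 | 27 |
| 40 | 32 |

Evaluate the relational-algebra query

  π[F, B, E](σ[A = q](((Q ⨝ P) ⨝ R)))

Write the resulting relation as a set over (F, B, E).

{(15, 18, a), (15, 18, s), (15, 18, z)}

Natural join on D: {(19, 12, z, q, 18), (19, 12, z, t, 24), (19, 12, z, z, 28), (19, 29, s, q, 18), (19, 29, s, t, 24), (19, 29, s, z, 28), (19, 33, a, q, 18), (19, 33, a, t, 24), (19, 33, a, z, 28), (40, 1, t, d, 17), (40, 1, t, n, 24), (40, 1, t, z, 10), (40, 2, z, d, 17), (40, 2, z, n, 24), (40, 2, z, z, 10), (40, 3, z, d, 17), (40, 3, z, n, 24), (40, 3, z, z, 10), (40, 31, w, d, 17), (40, 31, w, n, 24), (40, 31, w, z, 10), (40, 5, b, d, 17), (40, 5, b, n, 24), (40, 5, b, z, 10), (40, 7, t, d, 17), (40, 7, t, n, 24), (40, 7, t, z, 10)}
Natural join on D: {(19, 12, z, q, 18, 15), (19, 12, z, t, 24, 15), (19, 12, z, z, 28, 15), (19, 29, s, q, 18, 15), (19, 29, s, t, 24, 15), (19, 29, s, z, 28, 15), (19, 33, a, q, 18, 15), (19, 33, a, t, 24, 15), (19, 33, a, z, 28, 15), (40, 1, t, d, 17, 27), (40, 1, t, d, 17, 32), (40, 1, t, n, 24, 27), (40, 1, t, n, 24, 32), (40, 1, t, z, 10, 27), (40, 1, t, z, 10, 32), (40, 2, z, d, 17, 27), (40, 2, z, d, 17, 32), (40, 2, z, n, 24, 27), (40, 2, z, n, 24, 32), (40, 2, z, z, 10, 27), (40, 2, z, z, 10, 32), (40, 3, z, d, 17, 27), (40, 3, z, d, 17, 32), (40, 3, z, n, 24, 27), (40, 3, z, n, 24, 32), (40, 3, z, z, 10, 27), (40, 3, z, z, 10, 32), (40, 31, w, d, 17, 27), (40, 31, w, d, 17, 32), (40, 31, w, n, 24, 27), (40, 31, w, n, 24, 32), (40, 31, w, z, 10, 27), (40, 31, w, z, 10, 32), (40, 5, b, d, 17, 27), (40, 5, b, d, 17, 32), (40, 5, b, n, 24, 27), (40, 5, b, n, 24, 32), (40, 5, b, z, 10, 27), (40, 5, b, z, 10, 32), (40, 7, t, d, 17, 27), (40, 7, t, d, 17, 32), (40, 7, t, n, 24, 27), (40, 7, t, n, 24, 32), (40, 7, t, z, 10, 27), (40, 7, t, z, 10, 32)}
σ[A = q]: keep tuples satisfying A = q → {(19, 12, z, q, 18, 15), (19, 29, s, q, 18, 15), (19, 33, a, q, 18, 15)}
Projecting to F, B, E: {(15, 18, a), (15, 18, s), (15, 18, z)}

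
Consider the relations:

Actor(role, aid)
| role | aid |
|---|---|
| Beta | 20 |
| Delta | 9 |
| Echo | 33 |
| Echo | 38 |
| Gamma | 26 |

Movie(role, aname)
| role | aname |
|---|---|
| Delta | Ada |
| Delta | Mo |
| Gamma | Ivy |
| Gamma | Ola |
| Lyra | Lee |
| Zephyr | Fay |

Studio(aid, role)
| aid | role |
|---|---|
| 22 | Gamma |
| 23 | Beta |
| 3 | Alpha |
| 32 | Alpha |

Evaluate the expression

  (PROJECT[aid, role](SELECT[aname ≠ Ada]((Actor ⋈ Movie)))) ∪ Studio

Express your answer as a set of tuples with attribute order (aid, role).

{(22, Gamma), (23, Beta), (26, Gamma), (3, Alpha), (32, Alpha), (9, Delta)}

Natural join on role: {(Delta, 9, Ada), (Delta, 9, Mo), (Gamma, 26, Ivy), (Gamma, 26, Ola)}
Selection aname ≠ Ada: {(Delta, 9, Mo), (Gamma, 26, Ivy), (Gamma, 26, Ola)}
Keep only column(s) aid, role (1 duplicate(s) eliminated): {(26, Gamma), (9, Delta)}
Taking the union: {(22, Gamma), (23, Beta), (26, Gamma), (3, Alpha), (32, Alpha), (9, Delta)}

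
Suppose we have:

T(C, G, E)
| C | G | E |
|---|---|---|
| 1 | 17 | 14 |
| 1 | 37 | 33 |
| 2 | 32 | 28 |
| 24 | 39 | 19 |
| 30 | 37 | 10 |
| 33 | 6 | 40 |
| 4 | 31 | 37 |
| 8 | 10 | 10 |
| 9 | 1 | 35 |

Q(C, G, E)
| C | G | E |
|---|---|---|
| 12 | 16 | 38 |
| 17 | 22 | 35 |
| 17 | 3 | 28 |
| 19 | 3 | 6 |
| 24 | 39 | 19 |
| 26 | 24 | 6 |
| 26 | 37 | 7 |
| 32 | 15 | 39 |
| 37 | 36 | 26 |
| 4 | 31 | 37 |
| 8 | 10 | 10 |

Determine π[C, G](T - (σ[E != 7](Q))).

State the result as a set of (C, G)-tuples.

{(1, 17), (1, 37), (2, 32), (30, 37), (33, 6), (9, 1)}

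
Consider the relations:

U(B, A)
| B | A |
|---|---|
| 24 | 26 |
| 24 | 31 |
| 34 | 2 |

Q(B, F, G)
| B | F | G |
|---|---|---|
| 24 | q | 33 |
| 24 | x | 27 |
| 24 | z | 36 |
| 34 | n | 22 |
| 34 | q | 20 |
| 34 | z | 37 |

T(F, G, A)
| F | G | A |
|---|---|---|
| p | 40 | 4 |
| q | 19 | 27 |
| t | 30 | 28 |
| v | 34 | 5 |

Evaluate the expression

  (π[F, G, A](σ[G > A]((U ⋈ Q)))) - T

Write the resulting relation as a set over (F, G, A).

Joining U and Q on B yields {(24, 26, q, 33), (24, 26, x, 27), (24, 26, z, 36), (24, 31, q, 33), (24, 31, x, 27), (24, 31, z, 36), (34, 2, n, 22), (34, 2, q, 20), (34, 2, z, 37)}.
Selection G > A: {(24, 26, q, 33), (24, 26, x, 27), (24, 26, z, 36), (24, 31, q, 33), (24, 31, z, 36), (34, 2, n, 22), (34, 2, q, 20), (34, 2, z, 37)}
π_{F, G, A} gives {(n, 22, 2), (q, 20, 2), (q, 33, 26), (q, 33, 31), (x, 27, 26), (z, 36, 26), (z, 36, 31), (z, 37, 2)}.
Set difference of the two operands is {(n, 22, 2), (q, 20, 2), (q, 33, 26), (q, 33, 31), (x, 27, 26), (z, 36, 26), (z, 36, 31), (z, 37, 2)}.

{(n, 22, 2), (q, 20, 2), (q, 33, 26), (q, 33, 31), (x, 27, 26), (z, 36, 26), (z, 36, 31), (z, 37, 2)}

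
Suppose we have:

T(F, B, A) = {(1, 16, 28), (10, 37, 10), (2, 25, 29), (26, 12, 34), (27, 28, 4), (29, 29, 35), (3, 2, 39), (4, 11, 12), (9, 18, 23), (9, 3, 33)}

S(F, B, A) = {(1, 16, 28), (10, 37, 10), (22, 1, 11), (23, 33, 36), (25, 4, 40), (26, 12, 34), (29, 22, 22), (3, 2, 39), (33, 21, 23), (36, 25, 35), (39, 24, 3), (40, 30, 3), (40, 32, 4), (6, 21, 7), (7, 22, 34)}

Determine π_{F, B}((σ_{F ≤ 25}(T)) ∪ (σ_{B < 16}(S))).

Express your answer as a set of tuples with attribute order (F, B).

{(1, 16), (10, 37), (2, 25), (22, 1), (25, 4), (26, 12), (3, 2), (4, 11), (9, 18), (9, 3)}

σ[F ≤ 25]: keep tuples satisfying F ≤ 25 → {(1, 16, 28), (10, 37, 10), (2, 25, 29), (3, 2, 39), (4, 11, 12), (9, 18, 23), (9, 3, 33)}
σ[B < 16]: keep tuples satisfying B < 16 → {(22, 1, 11), (25, 4, 40), (26, 12, 34), (3, 2, 39)}
Taking the union: {(1, 16, 28), (10, 37, 10), (2, 25, 29), (22, 1, 11), (25, 4, 40), (26, 12, 34), (3, 2, 39), (4, 11, 12), (9, 18, 23), (9, 3, 33)}
Keep only column(s) F, B: {(1, 16), (10, 37), (2, 25), (22, 1), (25, 4), (26, 12), (3, 2), (4, 11), (9, 18), (9, 3)}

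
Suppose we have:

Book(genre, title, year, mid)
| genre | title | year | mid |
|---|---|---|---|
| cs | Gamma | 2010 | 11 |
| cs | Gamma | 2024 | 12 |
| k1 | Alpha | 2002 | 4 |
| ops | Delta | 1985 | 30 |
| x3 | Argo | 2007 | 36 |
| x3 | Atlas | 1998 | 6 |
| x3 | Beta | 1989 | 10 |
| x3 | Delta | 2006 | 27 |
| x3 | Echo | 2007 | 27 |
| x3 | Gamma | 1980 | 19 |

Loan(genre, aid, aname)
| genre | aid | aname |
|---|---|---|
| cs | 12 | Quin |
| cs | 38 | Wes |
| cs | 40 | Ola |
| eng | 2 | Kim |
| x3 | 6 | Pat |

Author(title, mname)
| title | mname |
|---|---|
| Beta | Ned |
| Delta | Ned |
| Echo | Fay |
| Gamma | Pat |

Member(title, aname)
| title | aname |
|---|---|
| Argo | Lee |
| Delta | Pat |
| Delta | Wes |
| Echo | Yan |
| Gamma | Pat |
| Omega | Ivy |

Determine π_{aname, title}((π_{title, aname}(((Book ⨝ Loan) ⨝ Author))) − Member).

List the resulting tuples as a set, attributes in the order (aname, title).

{(Ola, Gamma), (Pat, Beta), (Pat, Echo), (Quin, Gamma), (Wes, Gamma)}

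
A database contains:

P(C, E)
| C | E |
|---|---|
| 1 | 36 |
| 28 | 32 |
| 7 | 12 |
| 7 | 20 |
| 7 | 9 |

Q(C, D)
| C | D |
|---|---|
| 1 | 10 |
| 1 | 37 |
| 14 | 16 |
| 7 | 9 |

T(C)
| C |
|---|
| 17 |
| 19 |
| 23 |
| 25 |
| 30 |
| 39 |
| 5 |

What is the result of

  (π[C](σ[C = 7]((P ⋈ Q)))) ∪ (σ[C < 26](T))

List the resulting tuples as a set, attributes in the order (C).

Natural join on C: {(1, 36, 10), (1, 36, 37), (7, 12, 9), (7, 20, 9), (7, 9, 9)}
Filtering on C = 7 leaves {(7, 12, 9), (7, 20, 9), (7, 9, 9)}.
Projecting to C (2 duplicate(s) eliminated): {7}
Filtering on C < 26 leaves {17, 19, 23, 25, 5}.
Taking the union: {17, 19, 23, 25, 5, 7}

{17, 19, 23, 25, 5, 7}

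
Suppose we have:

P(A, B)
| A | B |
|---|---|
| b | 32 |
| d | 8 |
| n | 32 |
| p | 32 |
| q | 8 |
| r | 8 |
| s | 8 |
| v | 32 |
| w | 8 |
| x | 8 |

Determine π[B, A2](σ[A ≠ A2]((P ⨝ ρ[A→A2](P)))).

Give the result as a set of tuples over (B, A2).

ρ[A→A2]: schema becomes (A2, B); tuples unchanged.
Joining P and ρ[A→A2](P) on B yields {(b, 32, b), (b, 32, n), (b, 32, p), (b, 32, v), (d, 8, d), (d, 8, q), (d, 8, r), (d, 8, s), (d, 8, w), (d, 8, x), (n, 32, b), (n, 32, n), (n, 32, p), (n, 32, v), (p, 32, b), (p, 32, n), (p, 32, p), (p, 32, v), (q, 8, d), (q, 8, q), (q, 8, r), (q, 8, s), (q, 8, w), (q, 8, x), (r, 8, d), (r, 8, q), (r, 8, r), (r, 8, s), (r, 8, w), (r, 8, x), (s, 8, d), (s, 8, q), (s, 8, r), (s, 8, s), (s, 8, w), (s, 8, x), (v, 32, b), (v, 32, n), (v, 32, p), (v, 32, v), (w, 8, d), (w, 8, q), (w, 8, r), (w, 8, s), (w, 8, w), (w, 8, x), (x, 8, d), (x, 8, q), (x, 8, r), (x, 8, s), (x, 8, w), (x, 8, x)}.
Apply σ_{A ≠ A2}; surviving tuples: {(b, 32, n), (b, 32, p), (b, 32, v), (d, 8, q), (d, 8, r), (d, 8, s), (d, 8, w), (d, 8, x), (n, 32, b), (n, 32, p), (n, 32, v), (p, 32, b), (p, 32, n), (p, 32, v), (q, 8, d), (q, 8, r), (q, 8, s), (q, 8, w), (q, 8, x), (r, 8, d), (r, 8, q), (r, 8, s), (r, 8, w), (r, 8, x), (s, 8, d), (s, 8, q), (s, 8, r), (s, 8, w), (s, 8, x), (v, 32, b), (v, 32, n), (v, 32, p), (w, 8, d), (w, 8, q), (w, 8, r), (w, 8, s), (w, 8, x), (x, 8, d), (x, 8, q), (x, 8, r), (x, 8, s), (x, 8, w)}
π_{B, A2} gives {(32, b), (32, n), (32, p), (32, v), (8, d), (8, q), (8, r), (8, s), (8, w), (8, x)} (32 duplicate(s) eliminated).

{(32, b), (32, n), (32, p), (32, v), (8, d), (8, q), (8, r), (8, s), (8, w), (8, x)}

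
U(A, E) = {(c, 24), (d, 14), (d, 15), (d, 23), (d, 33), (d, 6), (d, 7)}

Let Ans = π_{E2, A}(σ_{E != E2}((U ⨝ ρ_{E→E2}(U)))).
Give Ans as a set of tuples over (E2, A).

{(14, d), (15, d), (23, d), (33, d), (6, d), (7, d)}

ρ[E→E2]: schema becomes (A, E2); tuples unchanged.
Joining U and ρ_{E→E2}(U) on A yields {(c, 24, 24), (d, 14, 14), (d, 14, 15), (d, 14, 23), (d, 14, 33), (d, 14, 6), (d, 14, 7), (d, 15, 14), (d, 15, 15), (d, 15, 23), (d, 15, 33), (d, 15, 6), (d, 15, 7), (d, 23, 14), (d, 23, 15), (d, 23, 23), (d, 23, 33), (d, 23, 6), (d, 23, 7), (d, 33, 14), (d, 33, 15), (d, 33, 23), (d, 33, 33), (d, 33, 6), (d, 33, 7), (d, 6, 14), (d, 6, 15), (d, 6, 23), (d, 6, 33), (d, 6, 6), (d, 6, 7), (d, 7, 14), (d, 7, 15), (d, 7, 23), (d, 7, 33), (d, 7, 6), (d, 7, 7)}.
Filtering on E != E2 leaves {(d, 14, 15), (d, 14, 23), (d, 14, 33), (d, 14, 6), (d, 14, 7), (d, 15, 14), (d, 15, 23), (d, 15, 33), (d, 15, 6), (d, 15, 7), (d, 23, 14), (d, 23, 15), (d, 23, 33), (d, 23, 6), (d, 23, 7), (d, 33, 14), (d, 33, 15), (d, 33, 23), (d, 33, 6), (d, 33, 7), (d, 6, 14), (d, 6, 15), (d, 6, 23), (d, 6, 33), (d, 6, 7), (d, 7, 14), (d, 7, 15), (d, 7, 23), (d, 7, 33), (d, 7, 6)}.
π_{E2, A} gives {(14, d), (15, d), (23, d), (33, d), (6, d), (7, d)} (24 duplicate(s) eliminated).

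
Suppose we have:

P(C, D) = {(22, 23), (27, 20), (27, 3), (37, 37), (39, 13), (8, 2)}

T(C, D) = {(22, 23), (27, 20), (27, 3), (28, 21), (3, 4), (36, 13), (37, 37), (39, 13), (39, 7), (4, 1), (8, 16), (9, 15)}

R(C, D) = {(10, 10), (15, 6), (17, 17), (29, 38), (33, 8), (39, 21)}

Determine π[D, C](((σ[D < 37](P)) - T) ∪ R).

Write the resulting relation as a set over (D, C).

Filtering on D < 37 leaves {(22, 23), (27, 20), (27, 3), (39, 13), (8, 2)}.
Difference: {(22, 23), (27, 20), (27, 3), (39, 13), (8, 2)} with {(22, 23), (27, 20), (27, 3), (28, 21), (3, 4), (36, 13), (37, 37), (39, 13), (39, 7), (4, 1), (8, 16), (9, 15)} → {(8, 2)}
Union: {(8, 2)} with {(10, 10), (15, 6), (17, 17), (29, 38), (33, 8), (39, 21)} → {(10, 10), (15, 6), (17, 17), (29, 38), (33, 8), (39, 21), (8, 2)}
Keep only column(s) D, C: {(10, 10), (17, 17), (2, 8), (21, 39), (38, 29), (6, 15), (8, 33)}

{(10, 10), (17, 17), (2, 8), (21, 39), (38, 29), (6, 15), (8, 33)}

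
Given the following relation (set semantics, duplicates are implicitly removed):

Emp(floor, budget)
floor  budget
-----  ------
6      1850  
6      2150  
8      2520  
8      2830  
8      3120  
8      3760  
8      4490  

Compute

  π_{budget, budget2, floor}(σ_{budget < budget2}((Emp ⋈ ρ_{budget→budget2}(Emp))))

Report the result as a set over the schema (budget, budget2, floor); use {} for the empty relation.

ρ[budget→budget2]: schema becomes (floor, budget2); tuples unchanged.
Joining Emp and ρ_{budget→budget2}(Emp) on floor yields {(6, 1850, 1850), (6, 1850, 2150), (6, 2150, 1850), (6, 2150, 2150), (8, 2520, 2520), (8, 2520, 2830), (8, 2520, 3120), (8, 2520, 3760), (8, 2520, 4490), (8, 2830, 2520), (8, 2830, 2830), (8, 2830, 3120), (8, 2830, 3760), (8, 2830, 4490), (8, 3120, 2520), (8, 3120, 2830), (8, 3120, 3120), (8, 3120, 3760), (8, 3120, 4490), (8, 3760, 2520), (8, 3760, 2830), (8, 3760, 3120), (8, 3760, 3760), (8, 3760, 4490), (8, 4490, 2520), (8, 4490, 2830), (8, 4490, 3120), (8, 4490, 3760), (8, 4490, 4490)}.
Filtering on budget < budget2 leaves {(6, 1850, 2150), (8, 2520, 2830), (8, 2520, 3120), (8, 2520, 3760), (8, 2520, 4490), (8, 2830, 3120), (8, 2830, 3760), (8, 2830, 4490), (8, 3120, 3760), (8, 3120, 4490), (8, 3760, 4490)}.
Keep only column(s) budget, budget2, floor: {(1850, 2150, 6), (2520, 2830, 8), (2520, 3120, 8), (2520, 3760, 8), (2520, 4490, 8), (2830, 3120, 8), (2830, 3760, 8), (2830, 4490, 8), (3120, 3760, 8), (3120, 4490, 8), (3760, 4490, 8)}

{(1850, 2150, 6), (2520, 2830, 8), (2520, 3120, 8), (2520, 3760, 8), (2520, 4490, 8), (2830, 3120, 8), (2830, 3760, 8), (2830, 4490, 8), (3120, 3760, 8), (3120, 4490, 8), (3760, 4490, 8)}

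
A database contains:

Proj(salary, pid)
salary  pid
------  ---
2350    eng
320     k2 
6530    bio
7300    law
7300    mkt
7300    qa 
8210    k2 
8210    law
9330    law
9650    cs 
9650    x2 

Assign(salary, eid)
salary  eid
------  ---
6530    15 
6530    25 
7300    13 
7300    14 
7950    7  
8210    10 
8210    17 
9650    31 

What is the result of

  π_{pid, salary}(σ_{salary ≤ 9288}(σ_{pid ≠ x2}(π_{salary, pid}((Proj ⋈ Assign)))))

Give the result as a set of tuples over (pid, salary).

Proj ⋈ Assign (natural join on salary): {(6530, bio, 15), (6530, bio, 25), (7300, law, 13), (7300, law, 14), (7300, mkt, 13), (7300, mkt, 14), (7300, qa, 13), (7300, qa, 14), (8210, k2, 10), (8210, k2, 17), (8210, law, 10), (8210, law, 17), (9650, cs, 31), (9650, x2, 31)}
π[salary, pid]: project onto (salary, pid) (6 duplicate(s) eliminated) → {(6530, bio), (7300, law), (7300, mkt), (7300, qa), (8210, k2), (8210, law), (9650, cs), (9650, x2)}
Filtering on pid ≠ x2 leaves {(6530, bio), (7300, law), (7300, mkt), (7300, qa), (8210, k2), (8210, law), (9650, cs)}.
Filtering on salary ≤ 9288 leaves {(6530, bio), (7300, law), (7300, mkt), (7300, qa), (8210, k2), (8210, law)}.
π[pid, salary]: project onto (pid, salary) → {(bio, 6530), (k2, 8210), (law, 7300), (law, 8210), (mkt, 7300), (qa, 7300)}

{(bio, 6530), (k2, 8210), (law, 7300), (law, 8210), (mkt, 7300), (qa, 7300)}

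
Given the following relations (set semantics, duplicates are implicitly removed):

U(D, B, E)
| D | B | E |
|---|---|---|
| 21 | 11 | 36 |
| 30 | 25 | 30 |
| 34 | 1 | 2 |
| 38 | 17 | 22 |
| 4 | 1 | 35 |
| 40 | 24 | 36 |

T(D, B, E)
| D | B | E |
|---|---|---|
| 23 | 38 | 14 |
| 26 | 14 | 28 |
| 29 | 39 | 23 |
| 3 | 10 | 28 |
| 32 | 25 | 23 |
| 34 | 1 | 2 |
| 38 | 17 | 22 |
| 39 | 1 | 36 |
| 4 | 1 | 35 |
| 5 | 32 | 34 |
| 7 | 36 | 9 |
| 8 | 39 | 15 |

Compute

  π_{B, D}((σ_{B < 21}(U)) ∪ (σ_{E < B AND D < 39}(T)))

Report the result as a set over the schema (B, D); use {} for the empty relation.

Filtering on B < 21 leaves {(21, 11, 36), (34, 1, 2), (38, 17, 22), (4, 1, 35)}.
Filtering on E < B AND D < 39 leaves {(23, 38, 14), (29, 39, 23), (32, 25, 23), (7, 36, 9), (8, 39, 15)}.
Set union of the two operands is {(21, 11, 36), (23, 38, 14), (29, 39, 23), (32, 25, 23), (34, 1, 2), (38, 17, 22), (4, 1, 35), (7, 36, 9), (8, 39, 15)}.
π[B, D]: project onto (B, D) → {(1, 34), (1, 4), (11, 21), (17, 38), (25, 32), (36, 7), (38, 23), (39, 29), (39, 8)}

{(1, 34), (1, 4), (11, 21), (17, 38), (25, 32), (36, 7), (38, 23), (39, 29), (39, 8)}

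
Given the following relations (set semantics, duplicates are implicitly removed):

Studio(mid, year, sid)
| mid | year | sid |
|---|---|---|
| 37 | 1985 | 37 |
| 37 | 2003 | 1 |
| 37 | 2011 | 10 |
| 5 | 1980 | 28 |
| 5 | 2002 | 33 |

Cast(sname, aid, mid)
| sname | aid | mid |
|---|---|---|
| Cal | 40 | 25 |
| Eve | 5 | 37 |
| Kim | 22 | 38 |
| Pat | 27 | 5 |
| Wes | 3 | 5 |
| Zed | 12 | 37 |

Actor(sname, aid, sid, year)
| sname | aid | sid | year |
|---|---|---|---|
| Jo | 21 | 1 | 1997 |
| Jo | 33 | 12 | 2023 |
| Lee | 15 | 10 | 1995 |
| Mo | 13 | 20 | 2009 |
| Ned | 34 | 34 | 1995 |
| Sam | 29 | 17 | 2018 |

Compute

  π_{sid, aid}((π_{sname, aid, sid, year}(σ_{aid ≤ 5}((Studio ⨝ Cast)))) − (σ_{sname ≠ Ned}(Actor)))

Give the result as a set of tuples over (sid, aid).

{(1, 5), (10, 5), (28, 3), (33, 3), (37, 5)}

Joining Studio and Cast on mid yields {(37, 1985, 37, Eve, 5), (37, 1985, 37, Zed, 12), (37, 2003, 1, Eve, 5), (37, 2003, 1, Zed, 12), (37, 2011, 10, Eve, 5), (37, 2011, 10, Zed, 12), (5, 1980, 28, Pat, 27), (5, 1980, 28, Wes, 3), (5, 2002, 33, Pat, 27), (5, 2002, 33, Wes, 3)}.
Filtering on aid ≤ 5 leaves {(37, 1985, 37, Eve, 5), (37, 2003, 1, Eve, 5), (37, 2011, 10, Eve, 5), (5, 1980, 28, Wes, 3), (5, 2002, 33, Wes, 3)}.
π[sname, aid, sid, year]: project onto (sname, aid, sid, year) → {(Eve, 5, 1, 2003), (Eve, 5, 10, 2011), (Eve, 5, 37, 1985), (Wes, 3, 28, 1980), (Wes, 3, 33, 2002)}
Filtering on sname ≠ Ned leaves {(Jo, 21, 1, 1997), (Jo, 33, 12, 2023), (Lee, 15, 10, 1995), (Mo, 13, 20, 2009), (Sam, 29, 17, 2018)}.
Difference: {(Eve, 5, 1, 2003), (Eve, 5, 10, 2011), (Eve, 5, 37, 1985), (Wes, 3, 28, 1980), (Wes, 3, 33, 2002)} with {(Jo, 21, 1, 1997), (Jo, 33, 12, 2023), (Lee, 15, 10, 1995), (Mo, 13, 20, 2009), (Sam, 29, 17, 2018)} → {(Eve, 5, 1, 2003), (Eve, 5, 10, 2011), (Eve, 5, 37, 1985), (Wes, 3, 28, 1980), (Wes, 3, 33, 2002)}
π[sid, aid]: project onto (sid, aid) → {(1, 5), (10, 5), (28, 3), (33, 3), (37, 5)}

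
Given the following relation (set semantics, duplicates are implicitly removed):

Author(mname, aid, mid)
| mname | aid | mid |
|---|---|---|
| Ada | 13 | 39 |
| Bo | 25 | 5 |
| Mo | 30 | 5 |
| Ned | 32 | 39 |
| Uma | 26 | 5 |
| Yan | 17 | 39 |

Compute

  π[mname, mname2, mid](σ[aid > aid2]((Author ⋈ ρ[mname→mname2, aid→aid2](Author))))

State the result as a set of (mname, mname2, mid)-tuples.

{(Mo, Bo, 5), (Mo, Uma, 5), (Ned, Ada, 39), (Ned, Yan, 39), (Uma, Bo, 5), (Yan, Ada, 39)}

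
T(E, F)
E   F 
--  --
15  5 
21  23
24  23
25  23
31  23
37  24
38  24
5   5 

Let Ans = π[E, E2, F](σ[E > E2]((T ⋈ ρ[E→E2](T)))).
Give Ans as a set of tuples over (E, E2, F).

{(15, 5, 5), (24, 21, 23), (25, 21, 23), (25, 24, 23), (31, 21, 23), (31, 24, 23), (31, 25, 23), (38, 37, 24)}

ρ[E→E2]: schema becomes (E2, F); tuples unchanged.
Natural join on F: {(15, 5, 15), (15, 5, 5), (21, 23, 21), (21, 23, 24), (21, 23, 25), (21, 23, 31), (24, 23, 21), (24, 23, 24), (24, 23, 25), (24, 23, 31), (25, 23, 21), (25, 23, 24), (25, 23, 25), (25, 23, 31), (31, 23, 21), (31, 23, 24), (31, 23, 25), (31, 23, 31), (37, 24, 37), (37, 24, 38), (38, 24, 37), (38, 24, 38), (5, 5, 15), (5, 5, 5)}
Selection E > E2: {(15, 5, 5), (24, 23, 21), (25, 23, 21), (25, 23, 24), (31, 23, 21), (31, 23, 24), (31, 23, 25), (38, 24, 37)}
Keep only column(s) E, E2, F: {(15, 5, 5), (24, 21, 23), (25, 21, 23), (25, 24, 23), (31, 21, 23), (31, 24, 23), (31, 25, 23), (38, 37, 24)}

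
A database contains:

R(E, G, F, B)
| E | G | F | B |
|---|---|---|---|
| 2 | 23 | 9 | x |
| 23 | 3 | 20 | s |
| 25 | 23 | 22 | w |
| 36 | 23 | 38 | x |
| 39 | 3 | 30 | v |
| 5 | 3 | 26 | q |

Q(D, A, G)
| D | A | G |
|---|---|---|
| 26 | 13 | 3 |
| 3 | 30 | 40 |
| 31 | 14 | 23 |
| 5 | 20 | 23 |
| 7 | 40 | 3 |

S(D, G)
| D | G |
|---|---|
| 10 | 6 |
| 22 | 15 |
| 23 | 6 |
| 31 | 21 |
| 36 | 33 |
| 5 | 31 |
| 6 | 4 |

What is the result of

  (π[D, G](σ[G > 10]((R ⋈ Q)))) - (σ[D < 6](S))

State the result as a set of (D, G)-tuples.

Natural join on G: {(2, 23, 9, x, 31, 14), (2, 23, 9, x, 5, 20), (23, 3, 20, s, 26, 13), (23, 3, 20, s, 7, 40), (25, 23, 22, w, 31, 14), (25, 23, 22, w, 5, 20), (36, 23, 38, x, 31, 14), (36, 23, 38, x, 5, 20), (39, 3, 30, v, 26, 13), (39, 3, 30, v, 7, 40), (5, 3, 26, q, 26, 13), (5, 3, 26, q, 7, 40)}
Filtering on G > 10 leaves {(2, 23, 9, x, 31, 14), (2, 23, 9, x, 5, 20), (25, 23, 22, w, 31, 14), (25, 23, 22, w, 5, 20), (36, 23, 38, x, 31, 14), (36, 23, 38, x, 5, 20)}.
Projecting to D, G (4 duplicate(s) eliminated): {(31, 23), (5, 23)}
Filtering on D < 6 leaves {(5, 31)}.
Set difference of the two operands is {(31, 23), (5, 23)}.

{(31, 23), (5, 23)}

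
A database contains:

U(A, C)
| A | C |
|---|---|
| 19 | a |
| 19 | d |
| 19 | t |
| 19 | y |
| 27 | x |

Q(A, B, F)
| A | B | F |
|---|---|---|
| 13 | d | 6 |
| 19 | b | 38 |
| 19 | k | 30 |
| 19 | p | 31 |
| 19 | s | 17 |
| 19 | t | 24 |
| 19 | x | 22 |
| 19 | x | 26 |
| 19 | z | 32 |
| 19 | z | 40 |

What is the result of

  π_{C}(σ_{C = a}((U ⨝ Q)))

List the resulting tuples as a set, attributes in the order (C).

{a}

U ⋈ Q (natural join on A): {(19, a, b, 38), (19, a, k, 30), (19, a, p, 31), (19, a, s, 17), (19, a, t, 24), (19, a, x, 22), (19, a, x, 26), (19, a, z, 32), (19, a, z, 40), (19, d, b, 38), (19, d, k, 30), (19, d, p, 31), (19, d, s, 17), (19, d, t, 24), (19, d, x, 22), (19, d, x, 26), (19, d, z, 32), (19, d, z, 40), (19, t, b, 38), (19, t, k, 30), (19, t, p, 31), (19, t, s, 17), (19, t, t, 24), (19, t, x, 22), (19, t, x, 26), (19, t, z, 32), (19, t, z, 40), (19, y, b, 38), (19, y, k, 30), (19, y, p, 31), (19, y, s, 17), (19, y, t, 24), (19, y, x, 22), (19, y, x, 26), (19, y, z, 32), (19, y, z, 40)}
Apply σ_{C = a}; surviving tuples: {(19, a, b, 38), (19, a, k, 30), (19, a, p, 31), (19, a, s, 17), (19, a, t, 24), (19, a, x, 22), (19, a, x, 26), (19, a, z, 32), (19, a, z, 40)}
Projecting to C (8 duplicate(s) eliminated): {a}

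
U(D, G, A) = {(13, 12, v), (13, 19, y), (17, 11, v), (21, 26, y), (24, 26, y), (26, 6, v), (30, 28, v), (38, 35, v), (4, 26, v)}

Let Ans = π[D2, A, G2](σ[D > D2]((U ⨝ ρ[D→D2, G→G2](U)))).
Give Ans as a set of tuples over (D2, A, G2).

{(13, v, 12), (13, y, 19), (17, v, 11), (21, y, 26), (26, v, 6), (30, v, 28), (4, v, 26)}

ρ[D→D2, G→G2]: schema becomes (D2, G2, A); tuples unchanged.
Natural join on A: {(13, 12, v, 13, 12), (13, 12, v, 17, 11), (13, 12, v, 26, 6), (13, 12, v, 30, 28), (13, 12, v, 38, 35), (13, 12, v, 4, 26), (13, 19, y, 13, 19), (13, 19, y, 21, 26), (13, 19, y, 24, 26), (17, 11, v, 13, 12), (17, 11, v, 17, 11), (17, 11, v, 26, 6), (17, 11, v, 30, 28), (17, 11, v, 38, 35), (17, 11, v, 4, 26), (21, 26, y, 13, 19), (21, 26, y, 21, 26), (21, 26, y, 24, 26), (24, 26, y, 13, 19), (24, 26, y, 21, 26), (24, 26, y, 24, 26), (26, 6, v, 13, 12), (26, 6, v, 17, 11), (26, 6, v, 26, 6), (26, 6, v, 30, 28), (26, 6, v, 38, 35), (26, 6, v, 4, 26), (30, 28, v, 13, 12), (30, 28, v, 17, 11), (30, 28, v, 26, 6), (30, 28, v, 30, 28), (30, 28, v, 38, 35), (30, 28, v, 4, 26), (38, 35, v, 13, 12), (38, 35, v, 17, 11), (38, 35, v, 26, 6), (38, 35, v, 30, 28), (38, 35, v, 38, 35), (38, 35, v, 4, 26), (4, 26, v, 13, 12), (4, 26, v, 17, 11), (4, 26, v, 26, 6), (4, 26, v, 30, 28), (4, 26, v, 38, 35), (4, 26, v, 4, 26)}
Selection D > D2: {(13, 12, v, 4, 26), (17, 11, v, 13, 12), (17, 11, v, 4, 26), (21, 26, y, 13, 19), (24, 26, y, 13, 19), (24, 26, y, 21, 26), (26, 6, v, 13, 12), (26, 6, v, 17, 11), (26, 6, v, 4, 26), (30, 28, v, 13, 12), (30, 28, v, 17, 11), (30, 28, v, 26, 6), (30, 28, v, 4, 26), (38, 35, v, 13, 12), (38, 35, v, 17, 11), (38, 35, v, 26, 6), (38, 35, v, 30, 28), (38, 35, v, 4, 26)}
Projecting to D2, A, G2 (11 duplicate(s) eliminated): {(13, v, 12), (13, y, 19), (17, v, 11), (21, y, 26), (26, v, 6), (30, v, 28), (4, v, 26)}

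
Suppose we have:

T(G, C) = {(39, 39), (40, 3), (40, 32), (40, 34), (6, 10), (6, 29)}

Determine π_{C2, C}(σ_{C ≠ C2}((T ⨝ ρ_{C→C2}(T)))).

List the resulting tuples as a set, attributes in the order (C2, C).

ρ[C→C2]: schema becomes (G, C2); tuples unchanged.
Natural join on G: {(39, 39, 39), (40, 3, 3), (40, 3, 32), (40, 3, 34), (40, 32, 3), (40, 32, 32), (40, 32, 34), (40, 34, 3), (40, 34, 32), (40, 34, 34), (6, 10, 10), (6, 10, 29), (6, 29, 10), (6, 29, 29)}
Filtering on C ≠ C2 leaves {(40, 3, 32), (40, 3, 34), (40, 32, 3), (40, 32, 34), (40, 34, 3), (40, 34, 32), (6, 10, 29), (6, 29, 10)}.
π[C2, C]: project onto (C2, C) → {(10, 29), (29, 10), (3, 32), (3, 34), (32, 3), (32, 34), (34, 3), (34, 32)}

{(10, 29), (29, 10), (3, 32), (3, 34), (32, 3), (32, 34), (34, 3), (34, 32)}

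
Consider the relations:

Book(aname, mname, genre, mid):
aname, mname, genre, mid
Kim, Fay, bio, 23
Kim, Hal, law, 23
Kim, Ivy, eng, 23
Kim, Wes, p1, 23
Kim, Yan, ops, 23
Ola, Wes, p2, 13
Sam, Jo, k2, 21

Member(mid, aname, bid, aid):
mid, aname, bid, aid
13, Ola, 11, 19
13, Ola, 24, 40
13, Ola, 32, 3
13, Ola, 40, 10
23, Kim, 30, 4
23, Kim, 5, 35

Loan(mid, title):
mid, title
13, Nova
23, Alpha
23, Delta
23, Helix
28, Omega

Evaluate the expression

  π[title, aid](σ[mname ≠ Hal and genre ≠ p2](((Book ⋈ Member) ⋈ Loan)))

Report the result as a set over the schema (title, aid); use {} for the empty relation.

Natural join on aname, mid: {(Kim, Fay, bio, 23, 30, 4), (Kim, Fay, bio, 23, 5, 35), (Kim, Hal, law, 23, 30, 4), (Kim, Hal, law, 23, 5, 35), (Kim, Ivy, eng, 23, 30, 4), (Kim, Ivy, eng, 23, 5, 35), (Kim, Wes, p1, 23, 30, 4), (Kim, Wes, p1, 23, 5, 35), (Kim, Yan, ops, 23, 30, 4), (Kim, Yan, ops, 23, 5, 35), (Ola, Wes, p2, 13, 11, 19), (Ola, Wes, p2, 13, 24, 40), (Ola, Wes, p2, 13, 32, 3), (Ola, Wes, p2, 13, 40, 10)}
Natural join on mid: {(Kim, Fay, bio, 23, 30, 4, Alpha), (Kim, Fay, bio, 23, 30, 4, Delta), (Kim, Fay, bio, 23, 30, 4, Helix), (Kim, Fay, bio, 23, 5, 35, Alpha), (Kim, Fay, bio, 23, 5, 35, Delta), (Kim, Fay, bio, 23, 5, 35, Helix), (Kim, Hal, law, 23, 30, 4, Alpha), (Kim, Hal, law, 23, 30, 4, Delta), (Kim, Hal, law, 23, 30, 4, Helix), (Kim, Hal, law, 23, 5, 35, Alpha), (Kim, Hal, law, 23, 5, 35, Delta), (Kim, Hal, law, 23, 5, 35, Helix), (Kim, Ivy, eng, 23, 30, 4, Alpha), (Kim, Ivy, eng, 23, 30, 4, Delta), (Kim, Ivy, eng, 23, 30, 4, Helix), (Kim, Ivy, eng, 23, 5, 35, Alpha), (Kim, Ivy, eng, 23, 5, 35, Delta), (Kim, Ivy, eng, 23, 5, 35, Helix), (Kim, Wes, p1, 23, 30, 4, Alpha), (Kim, Wes, p1, 23, 30, 4, Delta), (Kim, Wes, p1, 23, 30, 4, Helix), (Kim, Wes, p1, 23, 5, 35, Alpha), (Kim, Wes, p1, 23, 5, 35, Delta), (Kim, Wes, p1, 23, 5, 35, Helix), (Kim, Yan, ops, 23, 30, 4, Alpha), (Kim, Yan, ops, 23, 30, 4, Delta), (Kim, Yan, ops, 23, 30, 4, Helix), (Kim, Yan, ops, 23, 5, 35, Alpha), (Kim, Yan, ops, 23, 5, 35, Delta), (Kim, Yan, ops, 23, 5, 35, Helix), (Ola, Wes, p2, 13, 11, 19, Nova), (Ola, Wes, p2, 13, 24, 40, Nova), (Ola, Wes, p2, 13, 32, 3, Nova), (Ola, Wes, p2, 13, 40, 10, Nova)}
Apply σ_{mname ≠ Hal and genre ≠ p2}; surviving tuples: {(Kim, Fay, bio, 23, 30, 4, Alpha), (Kim, Fay, bio, 23, 30, 4, Delta), (Kim, Fay, bio, 23, 30, 4, Helix), (Kim, Fay, bio, 23, 5, 35, Alpha), (Kim, Fay, bio, 23, 5, 35, Delta), (Kim, Fay, bio, 23, 5, 35, Helix), (Kim, Ivy, eng, 23, 30, 4, Alpha), (Kim, Ivy, eng, 23, 30, 4, Delta), (Kim, Ivy, eng, 23, 30, 4, Helix), (Kim, Ivy, eng, 23, 5, 35, Alpha), (Kim, Ivy, eng, 23, 5, 35, Delta), (Kim, Ivy, eng, 23, 5, 35, Helix), (Kim, Wes, p1, 23, 30, 4, Alpha), (Kim, Wes, p1, 23, 30, 4, Delta), (Kim, Wes, p1, 23, 30, 4, Helix), (Kim, Wes, p1, 23, 5, 35, Alpha), (Kim, Wes, p1, 23, 5, 35, Delta), (Kim, Wes, p1, 23, 5, 35, Helix), (Kim, Yan, ops, 23, 30, 4, Alpha), (Kim, Yan, ops, 23, 30, 4, Delta), (Kim, Yan, ops, 23, 30, 4, Helix), (Kim, Yan, ops, 23, 5, 35, Alpha), (Kim, Yan, ops, 23, 5, 35, Delta), (Kim, Yan, ops, 23, 5, 35, Helix)}
π_{title, aid} gives {(Alpha, 35), (Alpha, 4), (Delta, 35), (Delta, 4), (Helix, 35), (Helix, 4)} (18 duplicate(s) eliminated).

{(Alpha, 35), (Alpha, 4), (Delta, 35), (Delta, 4), (Helix, 35), (Helix, 4)}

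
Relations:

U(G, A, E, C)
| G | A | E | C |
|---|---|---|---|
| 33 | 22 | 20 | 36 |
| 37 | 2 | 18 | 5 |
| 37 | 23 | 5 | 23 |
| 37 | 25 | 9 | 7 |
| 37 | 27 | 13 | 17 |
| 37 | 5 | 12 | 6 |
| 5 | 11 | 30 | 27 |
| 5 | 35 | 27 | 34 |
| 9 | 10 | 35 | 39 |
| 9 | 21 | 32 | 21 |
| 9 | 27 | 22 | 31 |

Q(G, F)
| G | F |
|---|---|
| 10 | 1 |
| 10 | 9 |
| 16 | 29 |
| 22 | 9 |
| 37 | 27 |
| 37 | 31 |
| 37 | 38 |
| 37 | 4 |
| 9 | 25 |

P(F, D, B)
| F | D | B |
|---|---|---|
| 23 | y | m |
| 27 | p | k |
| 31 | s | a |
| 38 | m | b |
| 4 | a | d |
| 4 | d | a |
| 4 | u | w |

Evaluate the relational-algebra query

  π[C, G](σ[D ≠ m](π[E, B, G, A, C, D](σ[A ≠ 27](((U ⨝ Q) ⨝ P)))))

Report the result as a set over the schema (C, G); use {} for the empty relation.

Natural join on G: {(37, 2, 18, 5, 27), (37, 2, 18, 5, 31), (37, 2, 18, 5, 38), (37, 2, 18, 5, 4), (37, 23, 5, 23, 27), (37, 23, 5, 23, 31), (37, 23, 5, 23, 38), (37, 23, 5, 23, 4), (37, 25, 9, 7, 27), (37, 25, 9, 7, 31), (37, 25, 9, 7, 38), (37, 25, 9, 7, 4), (37, 27, 13, 17, 27), (37, 27, 13, 17, 31), (37, 27, 13, 17, 38), (37, 27, 13, 17, 4), (37, 5, 12, 6, 27), (37, 5, 12, 6, 31), (37, 5, 12, 6, 38), (37, 5, 12, 6, 4), (9, 10, 35, 39, 25), (9, 21, 32, 21, 25), (9, 27, 22, 31, 25)}
Natural join on F: {(37, 2, 18, 5, 27, p, k), (37, 2, 18, 5, 31, s, a), (37, 2, 18, 5, 38, m, b), (37, 2, 18, 5, 4, a, d), (37, 2, 18, 5, 4, d, a), (37, 2, 18, 5, 4, u, w), (37, 23, 5, 23, 27, p, k), (37, 23, 5, 23, 31, s, a), (37, 23, 5, 23, 38, m, b), (37, 23, 5, 23, 4, a, d), (37, 23, 5, 23, 4, d, a), (37, 23, 5, 23, 4, u, w), (37, 25, 9, 7, 27, p, k), (37, 25, 9, 7, 31, s, a), (37, 25, 9, 7, 38, m, b), (37, 25, 9, 7, 4, a, d), (37, 25, 9, 7, 4, d, a), (37, 25, 9, 7, 4, u, w), (37, 27, 13, 17, 27, p, k), (37, 27, 13, 17, 31, s, a), (37, 27, 13, 17, 38, m, b), (37, 27, 13, 17, 4, a, d), (37, 27, 13, 17, 4, d, a), (37, 27, 13, 17, 4, u, w), (37, 5, 12, 6, 27, p, k), (37, 5, 12, 6, 31, s, a), (37, 5, 12, 6, 38, m, b), (37, 5, 12, 6, 4, a, d), (37, 5, 12, 6, 4, d, a), (37, 5, 12, 6, 4, u, w)}
Selection A ≠ 27: {(37, 2, 18, 5, 27, p, k), (37, 2, 18, 5, 31, s, a), (37, 2, 18, 5, 38, m, b), (37, 2, 18, 5, 4, a, d), (37, 2, 18, 5, 4, d, a), (37, 2, 18, 5, 4, u, w), (37, 23, 5, 23, 27, p, k), (37, 23, 5, 23, 31, s, a), (37, 23, 5, 23, 38, m, b), (37, 23, 5, 23, 4, a, d), (37, 23, 5, 23, 4, d, a), (37, 23, 5, 23, 4, u, w), (37, 25, 9, 7, 27, p, k), (37, 25, 9, 7, 31, s, a), (37, 25, 9, 7, 38, m, b), (37, 25, 9, 7, 4, a, d), (37, 25, 9, 7, 4, d, a), (37, 25, 9, 7, 4, u, w), (37, 5, 12, 6, 27, p, k), (37, 5, 12, 6, 31, s, a), (37, 5, 12, 6, 38, m, b), (37, 5, 12, 6, 4, a, d), (37, 5, 12, 6, 4, d, a), (37, 5, 12, 6, 4, u, w)}
Projecting to E, B, G, A, C, D: {(12, a, 37, 5, 6, d), (12, a, 37, 5, 6, s), (12, b, 37, 5, 6, m), (12, d, 37, 5, 6, a), (12, k, 37, 5, 6, p), (12, w, 37, 5, 6, u), (18, a, 37, 2, 5, d), (18, a, 37, 2, 5, s), (18, b, 37, 2, 5, m), (18, d, 37, 2, 5, a), (18, k, 37, 2, 5, p), (18, w, 37, 2, 5, u), (5, a, 37, 23, 23, d), (5, a, 37, 23, 23, s), (5, b, 37, 23, 23, m), (5, d, 37, 23, 23, a), (5, k, 37, 23, 23, p), (5, w, 37, 23, 23, u), (9, a, 37, 25, 7, d), (9, a, 37, 25, 7, s), (9, b, 37, 25, 7, m), (9, d, 37, 25, 7, a), (9, k, 37, 25, 7, p), (9, w, 37, 25, 7, u)}
Selection D ≠ m: {(12, a, 37, 5, 6, d), (12, a, 37, 5, 6, s), (12, d, 37, 5, 6, a), (12, k, 37, 5, 6, p), (12, w, 37, 5, 6, u), (18, a, 37, 2, 5, d), (18, a, 37, 2, 5, s), (18, d, 37, 2, 5, a), (18, k, 37, 2, 5, p), (18, w, 37, 2, 5, u), (5, a, 37, 23, 23, d), (5, a, 37, 23, 23, s), (5, d, 37, 23, 23, a), (5, k, 37, 23, 23, p), (5, w, 37, 23, 23, u), (9, a, 37, 25, 7, d), (9, a, 37, 25, 7, s), (9, d, 37, 25, 7, a), (9, k, 37, 25, 7, p), (9, w, 37, 25, 7, u)}
Projecting to C, G (16 duplicate(s) eliminated): {(23, 37), (5, 37), (6, 37), (7, 37)}

{(23, 37), (5, 37), (6, 37), (7, 37)}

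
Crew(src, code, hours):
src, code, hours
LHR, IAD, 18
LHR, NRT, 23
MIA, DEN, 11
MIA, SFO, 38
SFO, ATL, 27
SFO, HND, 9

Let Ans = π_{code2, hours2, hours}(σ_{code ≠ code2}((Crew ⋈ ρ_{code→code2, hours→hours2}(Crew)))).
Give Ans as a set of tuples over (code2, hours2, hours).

ρ[code→code2, hours→hours2]: schema becomes (src, code2, hours2); tuples unchanged.
Crew ⋈ ρ_{code→code2, hours→hours2}(Crew) (natural join on src): {(LHR, IAD, 18, IAD, 18), (LHR, IAD, 18, NRT, 23), (LHR, NRT, 23, IAD, 18), (LHR, NRT, 23, NRT, 23), (MIA, DEN, 11, DEN, 11), (MIA, DEN, 11, SFO, 38), (MIA, SFO, 38, DEN, 11), (MIA, SFO, 38, SFO, 38), (SFO, ATL, 27, ATL, 27), (SFO, ATL, 27, HND, 9), (SFO, HND, 9, ATL, 27), (SFO, HND, 9, HND, 9)}
Selection code ≠ code2: {(LHR, IAD, 18, NRT, 23), (LHR, NRT, 23, IAD, 18), (MIA, DEN, 11, SFO, 38), (MIA, SFO, 38, DEN, 11), (SFO, ATL, 27, HND, 9), (SFO, HND, 9, ATL, 27)}
Keep only column(s) code2, hours2, hours: {(ATL, 27, 9), (DEN, 11, 38), (HND, 9, 27), (IAD, 18, 23), (NRT, 23, 18), (SFO, 38, 11)}

{(ATL, 27, 9), (DEN, 11, 38), (HND, 9, 27), (IAD, 18, 23), (NRT, 23, 18), (SFO, 38, 11)}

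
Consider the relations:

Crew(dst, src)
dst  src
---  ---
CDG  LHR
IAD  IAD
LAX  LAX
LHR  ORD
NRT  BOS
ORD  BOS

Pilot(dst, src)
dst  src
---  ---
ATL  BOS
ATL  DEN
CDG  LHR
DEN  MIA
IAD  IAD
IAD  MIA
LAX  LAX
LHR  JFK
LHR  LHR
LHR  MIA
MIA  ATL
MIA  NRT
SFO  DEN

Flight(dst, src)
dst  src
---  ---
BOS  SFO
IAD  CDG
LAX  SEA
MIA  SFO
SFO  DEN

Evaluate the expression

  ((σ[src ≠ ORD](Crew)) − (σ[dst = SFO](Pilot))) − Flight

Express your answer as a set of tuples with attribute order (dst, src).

{(CDG, LHR), (IAD, IAD), (LAX, LAX), (NRT, BOS), (ORD, BOS)}

σ[src ≠ ORD]: keep tuples satisfying src ≠ ORD → {(CDG, LHR), (IAD, IAD), (LAX, LAX), (NRT, BOS), (ORD, BOS)}
σ[dst = SFO]: keep tuples satisfying dst = SFO → {(SFO, DEN)}
Set difference of the two operands is {(CDG, LHR), (IAD, IAD), (LAX, LAX), (NRT, BOS), (ORD, BOS)}.
Set difference of the two operands is {(CDG, LHR), (IAD, IAD), (LAX, LAX), (NRT, BOS), (ORD, BOS)}.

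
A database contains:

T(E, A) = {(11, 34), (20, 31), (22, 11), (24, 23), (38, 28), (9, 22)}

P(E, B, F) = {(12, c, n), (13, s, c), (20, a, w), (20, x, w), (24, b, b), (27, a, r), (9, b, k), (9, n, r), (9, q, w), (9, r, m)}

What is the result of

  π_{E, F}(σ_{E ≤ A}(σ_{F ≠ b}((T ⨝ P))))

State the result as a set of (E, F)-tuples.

Joining T and P on E yields {(20, 31, a, w), (20, 31, x, w), (24, 23, b, b), (9, 22, b, k), (9, 22, n, r), (9, 22, q, w), (9, 22, r, m)}.
σ[F ≠ b]: keep tuples satisfying F ≠ b → {(20, 31, a, w), (20, 31, x, w), (9, 22, b, k), (9, 22, n, r), (9, 22, q, w), (9, 22, r, m)}
σ[E ≤ A]: keep tuples satisfying E ≤ A → {(20, 31, a, w), (20, 31, x, w), (9, 22, b, k), (9, 22, n, r), (9, 22, q, w), (9, 22, r, m)}
π_{E, F} gives {(20, w), (9, k), (9, m), (9, r), (9, w)} (1 duplicate(s) eliminated).

{(20, w), (9, k), (9, m), (9, r), (9, w)}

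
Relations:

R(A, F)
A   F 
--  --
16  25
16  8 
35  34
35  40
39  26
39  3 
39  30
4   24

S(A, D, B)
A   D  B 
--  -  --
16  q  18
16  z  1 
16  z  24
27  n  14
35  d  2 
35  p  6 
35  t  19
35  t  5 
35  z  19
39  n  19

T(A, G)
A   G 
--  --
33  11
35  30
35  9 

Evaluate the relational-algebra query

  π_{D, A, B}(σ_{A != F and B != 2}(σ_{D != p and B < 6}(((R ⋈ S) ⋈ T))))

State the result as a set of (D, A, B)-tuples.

Joining R and S on A yields {(16, 25, q, 18), (16, 25, z, 1), (16, 25, z, 24), (16, 8, q, 18), (16, 8, z, 1), (16, 8, z, 24), (35, 34, d, 2), (35, 34, p, 6), (35, 34, t, 19), (35, 34, t, 5), (35, 34, z, 19), (35, 40, d, 2), (35, 40, p, 6), (35, 40, t, 19), (35, 40, t, 5), (35, 40, z, 19), (39, 26, n, 19), (39, 3, n, 19), (39, 30, n, 19)}.
Joining (R ⋈ S) and T on A yields {(35, 34, d, 2, 30), (35, 34, d, 2, 9), (35, 34, p, 6, 30), (35, 34, p, 6, 9), (35, 34, t, 19, 30), (35, 34, t, 19, 9), (35, 34, t, 5, 30), (35, 34, t, 5, 9), (35, 34, z, 19, 30), (35, 34, z, 19, 9), (35, 40, d, 2, 30), (35, 40, d, 2, 9), (35, 40, p, 6, 30), (35, 40, p, 6, 9), (35, 40, t, 19, 30), (35, 40, t, 19, 9), (35, 40, t, 5, 30), (35, 40, t, 5, 9), (35, 40, z, 19, 30), (35, 40, z, 19, 9)}.
Apply σ_{D != p and B < 6}; surviving tuples: {(35, 34, d, 2, 30), (35, 34, d, 2, 9), (35, 34, t, 5, 30), (35, 34, t, 5, 9), (35, 40, d, 2, 30), (35, 40, d, 2, 9), (35, 40, t, 5, 30), (35, 40, t, 5, 9)}
Apply σ_{A != F and B != 2}; surviving tuples: {(35, 34, t, 5, 30), (35, 34, t, 5, 9), (35, 40, t, 5, 30), (35, 40, t, 5, 9)}
π_{D, A, B} gives {(t, 35, 5)} (3 duplicate(s) eliminated).

{(t, 35, 5)}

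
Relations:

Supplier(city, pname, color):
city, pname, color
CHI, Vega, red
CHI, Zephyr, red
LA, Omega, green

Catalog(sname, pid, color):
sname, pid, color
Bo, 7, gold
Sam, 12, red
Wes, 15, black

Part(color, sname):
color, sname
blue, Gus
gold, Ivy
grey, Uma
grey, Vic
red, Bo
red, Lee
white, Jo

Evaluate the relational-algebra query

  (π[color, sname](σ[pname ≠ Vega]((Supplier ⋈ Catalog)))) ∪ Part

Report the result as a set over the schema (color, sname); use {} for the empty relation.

{(blue, Gus), (gold, Ivy), (grey, Uma), (grey, Vic), (red, Bo), (red, Lee), (red, Sam), (white, Jo)}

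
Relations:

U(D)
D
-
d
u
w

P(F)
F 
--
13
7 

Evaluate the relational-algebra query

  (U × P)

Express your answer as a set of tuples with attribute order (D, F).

{(d, 13), (d, 7), (u, 13), (u, 7), (w, 13), (w, 7)}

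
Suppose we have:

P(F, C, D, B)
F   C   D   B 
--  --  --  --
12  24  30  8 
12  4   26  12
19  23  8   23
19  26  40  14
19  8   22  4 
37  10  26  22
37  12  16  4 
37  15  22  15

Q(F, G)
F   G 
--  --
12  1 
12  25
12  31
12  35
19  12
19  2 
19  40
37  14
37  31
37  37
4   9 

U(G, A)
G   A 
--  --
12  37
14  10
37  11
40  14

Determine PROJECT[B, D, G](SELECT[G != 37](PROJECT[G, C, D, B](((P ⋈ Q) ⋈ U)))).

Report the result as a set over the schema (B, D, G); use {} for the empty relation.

{(14, 40, 12), (14, 40, 40), (15, 22, 14), (22, 26, 14), (23, 8, 12), (23, 8, 40), (4, 16, 14), (4, 22, 12), (4, 22, 40)}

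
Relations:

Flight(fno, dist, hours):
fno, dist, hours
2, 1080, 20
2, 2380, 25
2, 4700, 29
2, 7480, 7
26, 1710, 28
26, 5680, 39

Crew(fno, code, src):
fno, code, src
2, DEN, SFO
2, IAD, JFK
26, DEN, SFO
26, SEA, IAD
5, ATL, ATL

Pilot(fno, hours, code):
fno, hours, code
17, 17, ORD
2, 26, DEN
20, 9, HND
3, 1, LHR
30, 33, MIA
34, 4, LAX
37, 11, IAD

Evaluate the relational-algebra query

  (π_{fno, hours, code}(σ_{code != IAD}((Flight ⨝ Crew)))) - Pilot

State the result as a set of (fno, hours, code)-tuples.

{(2, 20, DEN), (2, 25, DEN), (2, 29, DEN), (2, 7, DEN), (26, 28, DEN), (26, 28, SEA), (26, 39, DEN), (26, 39, SEA)}

Joining Flight and Crew on fno yields {(2, 1080, 20, DEN, SFO), (2, 1080, 20, IAD, JFK), (2, 2380, 25, DEN, SFO), (2, 2380, 25, IAD, JFK), (2, 4700, 29, DEN, SFO), (2, 4700, 29, IAD, JFK), (2, 7480, 7, DEN, SFO), (2, 7480, 7, IAD, JFK), (26, 1710, 28, DEN, SFO), (26, 1710, 28, SEA, IAD), (26, 5680, 39, DEN, SFO), (26, 5680, 39, SEA, IAD)}.
Apply σ_{code != IAD}; surviving tuples: {(2, 1080, 20, DEN, SFO), (2, 2380, 25, DEN, SFO), (2, 4700, 29, DEN, SFO), (2, 7480, 7, DEN, SFO), (26, 1710, 28, DEN, SFO), (26, 1710, 28, SEA, IAD), (26, 5680, 39, DEN, SFO), (26, 5680, 39, SEA, IAD)}
π[fno, hours, code]: project onto (fno, hours, code) → {(2, 20, DEN), (2, 25, DEN), (2, 29, DEN), (2, 7, DEN), (26, 28, DEN), (26, 28, SEA), (26, 39, DEN), (26, 39, SEA)}
Set difference of the two operands is {(2, 20, DEN), (2, 25, DEN), (2, 29, DEN), (2, 7, DEN), (26, 28, DEN), (26, 28, SEA), (26, 39, DEN), (26, 39, SEA)}.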